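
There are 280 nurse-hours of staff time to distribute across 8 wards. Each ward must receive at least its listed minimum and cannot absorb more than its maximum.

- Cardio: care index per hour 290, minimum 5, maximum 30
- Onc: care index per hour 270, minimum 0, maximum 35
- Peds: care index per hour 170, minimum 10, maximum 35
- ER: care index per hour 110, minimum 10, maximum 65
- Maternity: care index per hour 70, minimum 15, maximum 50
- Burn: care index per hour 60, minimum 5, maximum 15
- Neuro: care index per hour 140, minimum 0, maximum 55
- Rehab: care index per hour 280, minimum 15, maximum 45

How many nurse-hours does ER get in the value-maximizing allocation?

60

Meeting every minimum uses 5+0+10+10+15+5+0+15 = 60 nurse-hours, leaving 220.
Highest care index per hour first: Cardio 290 > Rehab 280 > Onc 270 > Peds 170 > Neuro 140 > ER 110 > Maternity 70 > Burn 60.
Give Cardio 25 more to hit its cap of 30 → 195 left.
Rehab: +30 to 45 (cap) → 165 left.
Onc takes 35 more to reach its cap of 35 → 130 left.
Peds takes 25 more to reach its cap of 35 → 105 left.
Neuro: +55 to 55 (cap) → 50 left.
ER: +50 (room for 55) → 60. Pool exhausted.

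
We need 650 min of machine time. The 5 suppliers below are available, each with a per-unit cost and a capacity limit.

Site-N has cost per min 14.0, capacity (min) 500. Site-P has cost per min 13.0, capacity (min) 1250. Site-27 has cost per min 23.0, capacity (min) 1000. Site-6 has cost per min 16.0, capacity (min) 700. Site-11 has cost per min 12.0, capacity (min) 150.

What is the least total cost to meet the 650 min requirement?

8300

Use suppliers in increasing cost order.
Site-11 (12.0): use full 150 ; 500 min to go.
Site-P at 13.0: take 500 of its 1250 ; requirement met.
Site-N, Site-6, Site-27: unused.
Cost = 150×12.0 + 500×13.0 = 8300.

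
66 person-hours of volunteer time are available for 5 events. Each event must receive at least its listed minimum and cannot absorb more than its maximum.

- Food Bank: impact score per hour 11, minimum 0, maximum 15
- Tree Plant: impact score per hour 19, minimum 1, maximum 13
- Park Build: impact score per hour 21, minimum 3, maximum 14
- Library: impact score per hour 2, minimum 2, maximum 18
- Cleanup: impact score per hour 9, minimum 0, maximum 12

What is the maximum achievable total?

838

Meeting every minimum uses 0+1+3+2+0 = 6 person-hours, leaving 60.
Order the events by impact score per hour: Park Build 21 > Tree Plant 19 > Food Bank 11 > Cleanup 9 > Library 2.
Park Build takes 11 more to reach its cap of 14 — 49 left.
Tree Plant: +12 to 13 (cap) — 37 left.
Food Bank: +15 to 15 (cap) — 22 left.
Give Cleanup 12 more to hit its cap of 12 — 10 left.
Library: +10 (room for 16) → 12. Pool exhausted.
Total = 11×15 + 19×13 + 21×14 + 2×12 + 9×12 = 838.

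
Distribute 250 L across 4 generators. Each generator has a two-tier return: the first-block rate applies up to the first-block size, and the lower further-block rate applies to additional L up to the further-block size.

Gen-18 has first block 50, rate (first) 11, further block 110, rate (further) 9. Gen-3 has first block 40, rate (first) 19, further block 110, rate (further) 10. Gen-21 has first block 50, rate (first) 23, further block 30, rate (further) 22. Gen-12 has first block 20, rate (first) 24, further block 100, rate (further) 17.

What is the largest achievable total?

4860

Rank every tier by rate: Gen-12/tier1 24 > Gen-21/tier1 23 > Gen-21/tier2 22 > Gen-3/tier1 19 > Gen-12/tier2 17 > Gen-18/tier1 11 > Gen-3/tier2 10 > Gen-18/tier2 9.
Fill Gen-12 tier1 block (20 at 24) — 230 left.
Fill Gen-21 tier1 block (50 at 23) — 180 left.
Gen-21/tier2 (22): +30 — 150 left.
Gen-3 tier1 at 19: fill all 40 — 110 left.
Fill Gen-12 tier2 block (100 at 17) — 10 left.
10 remain; put them into Gen-18 tier1 at 11.
Total = 24×20 + 23×50 + 22×30 + 19×40 + 17×100 + 11×10 = 4860.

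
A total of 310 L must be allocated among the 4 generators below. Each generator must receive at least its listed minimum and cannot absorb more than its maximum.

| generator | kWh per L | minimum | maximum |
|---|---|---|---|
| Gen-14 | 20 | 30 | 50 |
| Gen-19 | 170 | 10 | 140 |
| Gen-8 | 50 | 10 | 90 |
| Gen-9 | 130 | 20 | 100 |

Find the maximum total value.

Meeting every minimum uses 30+10+10+20 = 70 L, leaving 240.
Order the generators by kWh per L: Gen-19 170 > Gen-9 130 > Gen-8 50 > Gen-14 20.
Give Gen-19 130 more to hit its cap of 140 ; 110 left.
Gen-9: +80 to 100 (cap) ; 30 left.
Gen-8: +30 (room for 80) → 40. Pool exhausted.
Total = 20×30 + 170×140 + 50×40 + 130×100 = 39400.

39400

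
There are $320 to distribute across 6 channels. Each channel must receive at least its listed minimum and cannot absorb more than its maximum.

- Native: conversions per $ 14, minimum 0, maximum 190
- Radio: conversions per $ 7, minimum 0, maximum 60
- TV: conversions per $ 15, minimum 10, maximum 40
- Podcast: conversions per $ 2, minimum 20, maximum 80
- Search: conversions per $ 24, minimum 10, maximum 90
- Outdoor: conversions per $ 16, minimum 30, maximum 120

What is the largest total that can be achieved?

5420

Meeting every minimum uses 0+0+10+20+10+30 = 70 $, leaving 250.
Highest conversions per $ first: Search 24 > Outdoor 16 > TV 15 > Native 14 > Radio 7 > Podcast 2.
Search takes 80 more to reach its cap of 90 → 170 left.
Give Outdoor 90 more to hit its cap of 120 → 80 left.
Give TV 30 more to hit its cap of 40 → 50 left.
Only 50 left; Native takes them to reach 50.
Total = 14×50 + 15×40 + 2×20 + 24×90 + 16×120 = 5420.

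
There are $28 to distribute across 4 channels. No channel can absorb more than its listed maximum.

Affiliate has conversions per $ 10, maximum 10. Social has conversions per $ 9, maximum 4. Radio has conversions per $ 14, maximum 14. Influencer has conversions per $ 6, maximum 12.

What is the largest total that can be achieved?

Rank by conversions per $: Radio 14 > Affiliate 10 > Social 9 > Influencer 6.
Radio: +14 to 14 (cap) ; 14 left.
Affiliate takes 10 to reach its cap of 10 ; 4 left.
Give Social 4 to hit its cap of 4 ; 0 left.
Total = 10×10 + 9×4 + 14×14 = 332.

332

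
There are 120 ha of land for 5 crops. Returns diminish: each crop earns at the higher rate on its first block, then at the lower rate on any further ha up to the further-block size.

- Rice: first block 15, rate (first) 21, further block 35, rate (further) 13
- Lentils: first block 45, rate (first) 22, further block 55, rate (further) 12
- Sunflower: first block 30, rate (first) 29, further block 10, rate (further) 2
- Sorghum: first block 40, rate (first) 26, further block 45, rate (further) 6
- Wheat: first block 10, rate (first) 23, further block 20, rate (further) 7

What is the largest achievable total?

Order all 10 blocks by rate: Sunflower/tier1 29 > Sorghum/tier1 26 > Wheat/tier1 23 > Lentils/tier1 22 > Rice/tier1 21 > Rice/tier2 13 > Lentils/tier2 12 > Wheat/tier2 7 > Sorghum/tier2 6 > Sunflower/tier2 2.
Fill Sunflower tier1 block (30 at 29) ; 90 left.
Sorghum/tier1 (26): +40 ; 50 left.
Wheat/tier1 (23): +10 ; 40 left.
Lentils/tier1: +40 of 45 at 22; pool empty.
Total = 29×30 + 26×40 + 23×10 + 22×40 = 3020.

3020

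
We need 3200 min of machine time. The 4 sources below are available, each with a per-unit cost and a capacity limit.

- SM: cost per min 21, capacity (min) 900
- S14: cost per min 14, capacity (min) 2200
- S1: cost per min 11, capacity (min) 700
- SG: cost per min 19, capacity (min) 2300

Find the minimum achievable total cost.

44200

Use sources in increasing cost order.
S1 (11): use full 700 ; 2500 min to go.
Take 2200 from S14 at 14 ; need 300 more.
SG at 19: take 300 of its 2300 ; requirement met.
SM: unused.
Cost = 700×11 + 2200×14 + 300×19 = 44200.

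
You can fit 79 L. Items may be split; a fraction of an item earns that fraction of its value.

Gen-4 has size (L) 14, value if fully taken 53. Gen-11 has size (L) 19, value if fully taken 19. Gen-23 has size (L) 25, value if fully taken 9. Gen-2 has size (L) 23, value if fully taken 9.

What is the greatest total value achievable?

89.28

Best value per unit of size first: Gen-4 53/14≈3.79, Gen-11 19/19≈1, Gen-2 9/23≈0.391, Gen-23 9/25≈0.36.
Take all of Gen-4 (14 L, value 53) ; 65 L left.
Take all of Gen-11 (19 L, value 19) ; 46 L left.
All 23 L of Gen-2 fit (value 9) ; 23 remain.
Only 23 L remain; take 23/25 of Gen-23 for value 9×23/25 = 8.28.
Total value = 89.28.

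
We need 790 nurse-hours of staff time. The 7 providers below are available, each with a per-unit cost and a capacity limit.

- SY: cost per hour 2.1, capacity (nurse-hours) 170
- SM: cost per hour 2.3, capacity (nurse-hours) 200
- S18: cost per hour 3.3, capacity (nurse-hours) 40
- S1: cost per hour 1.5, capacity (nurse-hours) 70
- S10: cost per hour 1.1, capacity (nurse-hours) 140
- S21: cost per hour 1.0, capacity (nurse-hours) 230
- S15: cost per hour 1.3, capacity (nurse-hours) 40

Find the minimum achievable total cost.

1220

Use providers in increasing cost order.
S21 at 1.0: take all 230 nurse-hours ; 560 still needed.
Take 140 from S10 at 1.1 ; need 420 more.
S15 at 1.3: take all 40 nurse-hours ; 380 still needed.
S1 at 1.5: take all 70 nurse-hours ; 310 still needed.
Take 170 from SY at 2.1 ; need 140 more.
SM (2.3): take the remaining 140 ; done.
S18: unused.
Cost = 230×1.0 + 140×1.1 + 40×1.3 + 70×1.5 + 170×2.1 + 140×2.3 = 1220.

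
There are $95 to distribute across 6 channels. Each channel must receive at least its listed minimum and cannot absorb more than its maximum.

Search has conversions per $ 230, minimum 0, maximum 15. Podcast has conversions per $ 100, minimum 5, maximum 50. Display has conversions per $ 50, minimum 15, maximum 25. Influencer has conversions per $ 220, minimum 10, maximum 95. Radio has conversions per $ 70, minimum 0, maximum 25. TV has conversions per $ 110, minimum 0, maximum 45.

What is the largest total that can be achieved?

17900

Meeting every minimum uses 0+5+15+10+0+0 = 30 $, leaving 65.
Rank by conversions per $: Search 230 > Influencer 220 > TV 110 > Podcast 100 > Radio 70 > Display 50.
Give Search 15 more to hit its cap of 15 → 50 left.
Only 50 left; Influencer takes them to reach 60.
Total = 230×15 + 100×5 + 50×15 + 220×60 = 17900.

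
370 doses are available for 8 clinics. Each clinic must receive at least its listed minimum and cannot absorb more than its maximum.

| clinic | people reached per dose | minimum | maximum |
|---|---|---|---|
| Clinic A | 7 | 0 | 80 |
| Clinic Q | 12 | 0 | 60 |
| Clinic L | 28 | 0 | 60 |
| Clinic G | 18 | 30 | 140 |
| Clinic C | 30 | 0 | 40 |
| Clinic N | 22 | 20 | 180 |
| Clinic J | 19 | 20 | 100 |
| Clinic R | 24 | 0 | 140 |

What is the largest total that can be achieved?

Meeting every minimum uses 0+0+0+30+0+20+20+0 = 70 doses, leaving 300.
Rank by people reached per dose: Clinic C 30 > Clinic L 28 > Clinic R 24 > Clinic N 22 > Clinic J 19 > Clinic G 18 > Clinic Q 12 > Clinic A 7.
Clinic C: +40 to 40 (cap) — 260 left.
Clinic L: +60 to 60 (cap) — 200 left.
Clinic R: +140 to 140 (cap) — 60 left.
Only 60 left; Clinic N takes them to reach 80.
Total = 28×60 + 18×30 + 30×40 + 22×80 + 19×20 + 24×140 = 8920.

8920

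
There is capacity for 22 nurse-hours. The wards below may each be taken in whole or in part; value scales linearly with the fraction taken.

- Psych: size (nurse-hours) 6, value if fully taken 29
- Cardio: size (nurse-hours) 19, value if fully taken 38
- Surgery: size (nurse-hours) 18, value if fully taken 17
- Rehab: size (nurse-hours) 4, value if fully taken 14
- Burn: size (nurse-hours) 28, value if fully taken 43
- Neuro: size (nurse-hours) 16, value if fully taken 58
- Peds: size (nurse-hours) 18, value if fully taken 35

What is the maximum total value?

Rank by value-to-size ratio: Psych 29/6≈4.83, Neuro 58/16≈3.62, Rehab 14/4≈3.5, Cardio 38/19≈2, Peds 35/18≈1.94, Burn 43/28≈1.54, Surgery 17/18≈0.944.
Psych: take in full, 6 nurse-hours for value 29 ; 16 left.
Neuro: take in full, 16 nurse-hours for value 58 ; 0 left.
Total value = 87.

87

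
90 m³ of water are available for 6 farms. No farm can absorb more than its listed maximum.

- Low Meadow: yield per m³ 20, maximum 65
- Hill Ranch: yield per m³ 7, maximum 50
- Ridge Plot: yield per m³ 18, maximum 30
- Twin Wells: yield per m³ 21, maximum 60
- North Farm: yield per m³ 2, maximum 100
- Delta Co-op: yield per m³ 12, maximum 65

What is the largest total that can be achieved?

Order the farms by yield per m³: Twin Wells 21 > Low Meadow 20 > Ridge Plot 18 > Delta Co-op 12 > Hill Ranch 7 > North Farm 2.
Give Twin Wells 60 to hit its cap of 60 — 30 left.
Low Meadow has room for 65 but only 30 remain, so it gets 30.
Total = 20×30 + 21×60 = 1860.

1860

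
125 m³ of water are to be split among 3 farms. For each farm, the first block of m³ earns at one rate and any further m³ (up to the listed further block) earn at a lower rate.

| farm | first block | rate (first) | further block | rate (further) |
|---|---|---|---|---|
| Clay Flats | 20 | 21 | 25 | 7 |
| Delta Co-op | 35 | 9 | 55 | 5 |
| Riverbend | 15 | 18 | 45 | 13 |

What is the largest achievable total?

Order all 6 blocks by rate: Clay Flats/T1 21 > Riverbend/T1 18 > Riverbend/T2 13 > Delta Co-op/T1 9 > Clay Flats/T2 7 > Delta Co-op/T2 5.
Clay Flats/T1 (21): +20 → 105 left.
Riverbend T1 at 18: fill all 15 → 90 left.
Riverbend T2 at 13: fill all 45 → 45 left.
Delta Co-op/T1 (9): +35 → 10 left.
Clay Flats/T2: +10 of 25 at 7; pool empty.
Total = 21×20 + 18×15 + 13×45 + 9×35 + 7×10 = 1660.

1660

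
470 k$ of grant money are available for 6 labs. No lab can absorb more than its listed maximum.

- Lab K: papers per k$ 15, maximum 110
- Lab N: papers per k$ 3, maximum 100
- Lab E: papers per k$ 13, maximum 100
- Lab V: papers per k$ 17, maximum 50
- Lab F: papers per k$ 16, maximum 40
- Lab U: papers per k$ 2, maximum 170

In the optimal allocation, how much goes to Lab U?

Highest papers per k$ first: Lab V 17 > Lab F 16 > Lab K 15 > Lab E 13 > Lab N 3 > Lab U 2.
Give Lab V 50 to hit its cap of 50 — 420 left.
Give Lab F 40 to hit its cap of 40 — 380 left.
Lab K: +110 to 110 (cap) — 270 left.
Give Lab E 100 to hit its cap of 100 — 170 left.
Lab N takes 100 to reach its cap of 100 — 70 left.
Lab U has room for 170 but only 70 remain, so it gets 70.

70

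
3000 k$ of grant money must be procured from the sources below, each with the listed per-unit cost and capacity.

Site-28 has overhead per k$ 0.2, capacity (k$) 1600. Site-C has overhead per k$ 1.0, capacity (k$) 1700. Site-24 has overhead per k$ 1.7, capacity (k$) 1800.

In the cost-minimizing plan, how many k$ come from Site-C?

Fill from the cheapest source first.
Site-28 at 0.2: take all 1600 k$ ; 1400 still needed.
Take 1400 from Site-C at 1.0 to finish.
Site-24: unused.

1400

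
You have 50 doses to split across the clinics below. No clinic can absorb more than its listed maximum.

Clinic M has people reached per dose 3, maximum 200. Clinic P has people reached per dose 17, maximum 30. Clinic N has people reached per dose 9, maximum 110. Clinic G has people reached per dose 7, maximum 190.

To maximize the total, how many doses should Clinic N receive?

20

Rank by people reached per dose: Clinic P 17 > Clinic N 9 > Clinic G 7 > Clinic M 3.
Give Clinic P 30 to hit its cap of 30 → 20 left.
Only 20 left; Clinic N takes them to reach 20.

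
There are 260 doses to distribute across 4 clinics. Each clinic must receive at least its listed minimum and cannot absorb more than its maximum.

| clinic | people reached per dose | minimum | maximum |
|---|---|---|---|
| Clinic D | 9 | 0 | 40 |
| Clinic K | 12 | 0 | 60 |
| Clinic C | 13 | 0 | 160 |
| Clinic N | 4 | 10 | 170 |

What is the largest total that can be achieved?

Meeting every minimum uses 0+0+0+10 = 10 doses, leaving 250.
Order the clinics by people reached per dose: Clinic C 13 > Clinic K 12 > Clinic D 9 > Clinic N 4.
Clinic C: +160 to 160 (cap) → 90 left.
Clinic K takes 60 more to reach its cap of 60 → 30 left.
Only 30 left; Clinic D takes them to reach 30.
Total = 9×30 + 12×60 + 13×160 + 4×10 = 3110.

3110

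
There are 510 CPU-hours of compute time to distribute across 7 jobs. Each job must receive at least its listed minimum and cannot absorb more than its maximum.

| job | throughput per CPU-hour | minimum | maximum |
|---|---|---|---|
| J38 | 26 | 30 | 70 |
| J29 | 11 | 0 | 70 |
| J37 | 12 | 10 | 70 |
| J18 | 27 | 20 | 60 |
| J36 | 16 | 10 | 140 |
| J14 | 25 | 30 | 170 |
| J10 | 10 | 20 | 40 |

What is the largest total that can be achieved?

10730

Meeting every minimum uses 30+0+10+20+10+30+20 = 120 CPU-hours, leaving 390.
Highest throughput per CPU-hour first: J18 27 > J38 26 > J14 25 > J36 16 > J37 12 > J29 11 > J10 10.
Give J18 40 more to hit its cap of 60 — 350 left.
J38: +40 to 70 (cap) — 310 left.
J14: +140 to 170 (cap) — 170 left.
J36: +130 to 140 (cap) — 40 left.
Only 40 left; J37 takes them to reach 50.
Total = 26×70 + 12×50 + 27×60 + 16×140 + 25×170 + 10×20 = 10730.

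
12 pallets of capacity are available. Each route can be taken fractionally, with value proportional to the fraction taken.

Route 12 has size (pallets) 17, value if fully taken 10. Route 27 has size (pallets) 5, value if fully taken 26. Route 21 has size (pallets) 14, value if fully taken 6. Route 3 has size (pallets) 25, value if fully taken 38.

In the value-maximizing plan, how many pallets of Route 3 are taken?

7

Sort by value density: Route 27 26/5≈5.2, Route 3 38/25≈1.52, Route 12 10/17≈0.588, Route 21 6/14≈0.429.
All 5 pallets of Route 27 fit (value 26) — 7 remain.
Only 7 pallets remain; take 7/25 of Route 3 for value 38×7/25 = 10.64.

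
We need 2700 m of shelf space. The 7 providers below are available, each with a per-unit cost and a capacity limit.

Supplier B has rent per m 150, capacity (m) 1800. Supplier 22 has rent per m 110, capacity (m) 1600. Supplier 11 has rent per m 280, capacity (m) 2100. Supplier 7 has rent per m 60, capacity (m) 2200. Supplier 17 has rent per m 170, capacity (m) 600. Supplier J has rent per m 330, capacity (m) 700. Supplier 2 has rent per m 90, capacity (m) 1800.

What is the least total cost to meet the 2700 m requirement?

Fill from the cheapest provider first.
Supplier 7 (60): use full 2200 → 500 m to go.
Take 500 from Supplier 2 at 90 to finish.
Supplier 22, Supplier B, Supplier 17, Supplier 11, Supplier J: unused.
Cost = 2200×60 + 500×90 = 177000.

177000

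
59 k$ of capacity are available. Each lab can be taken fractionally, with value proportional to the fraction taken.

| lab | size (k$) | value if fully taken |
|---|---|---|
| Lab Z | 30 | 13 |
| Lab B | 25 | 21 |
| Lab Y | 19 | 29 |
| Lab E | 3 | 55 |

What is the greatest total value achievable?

110.2

Best value per unit of size first: Lab E 55/3≈18.3, Lab Y 29/19≈1.53, Lab B 21/25≈0.84, Lab Z 13/30≈0.433.
All 3 k$ of Lab E fit (value 55) — 56 remain.
All 19 k$ of Lab Y fit (value 29) — 37 remain.
All 25 k$ of Lab B fit (value 21) — 12 remain.
12 k$ left: a 12/30 share of Lab Z gives 13×12/30 = 5.2.
Total value = 110.2.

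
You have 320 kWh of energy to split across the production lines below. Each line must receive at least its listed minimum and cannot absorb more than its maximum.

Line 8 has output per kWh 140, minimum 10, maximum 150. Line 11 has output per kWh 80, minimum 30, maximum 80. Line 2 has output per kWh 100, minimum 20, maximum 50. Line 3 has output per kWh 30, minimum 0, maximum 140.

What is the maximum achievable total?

Meeting every minimum uses 10+30+20+0 = 60 kWh, leaving 260.
Rank by output per kWh: Line 8 140 > Line 2 100 > Line 11 80 > Line 3 30.
Give Line 8 140 more to hit its cap of 150 ; 120 left.
Line 2 takes 30 more to reach its cap of 50 ; 90 left.
Line 11 takes 50 more to reach its cap of 80 ; 40 left.
Only 40 left; Line 3 takes them to reach 40.
Total = 140×150 + 80×80 + 100×50 + 30×40 = 33600.

33600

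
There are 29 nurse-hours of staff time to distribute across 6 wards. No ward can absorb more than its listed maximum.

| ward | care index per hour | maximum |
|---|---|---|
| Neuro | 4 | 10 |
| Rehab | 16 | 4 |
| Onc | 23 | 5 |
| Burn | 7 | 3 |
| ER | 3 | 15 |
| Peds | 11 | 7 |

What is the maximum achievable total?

Rank by care index per hour: Onc 23 > Rehab 16 > Peds 11 > Burn 7 > Neuro 4 > ER 3.
Onc: +5 to 5 (cap) — 24 left.
Rehab takes 4 to reach its cap of 4 — 20 left.
Peds takes 7 to reach its cap of 7 — 13 left.
Burn takes 3 to reach its cap of 3 — 10 left.
Neuro takes 10 to reach its cap of 10 — 0 left.
Total = 4×10 + 16×4 + 23×5 + 7×3 + 11×7 = 317.

317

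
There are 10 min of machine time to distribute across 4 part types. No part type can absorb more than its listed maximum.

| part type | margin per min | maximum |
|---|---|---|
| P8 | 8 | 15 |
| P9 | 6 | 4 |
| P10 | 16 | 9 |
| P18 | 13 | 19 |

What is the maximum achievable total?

157

Order the part types by margin per min: P10 16 > P18 13 > P8 8 > P9 6.
P10: +9 to 9 (cap) — 1 left.
P18: +1 (room for 19) → 1. Pool exhausted.
Total = 16×9 + 13×1 = 157.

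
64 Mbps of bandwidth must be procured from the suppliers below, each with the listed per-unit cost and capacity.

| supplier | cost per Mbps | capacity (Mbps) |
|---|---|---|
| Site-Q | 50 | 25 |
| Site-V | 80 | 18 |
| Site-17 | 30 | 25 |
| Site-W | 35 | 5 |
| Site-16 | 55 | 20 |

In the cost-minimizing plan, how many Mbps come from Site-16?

9

Cheapest first:
Take 25 from Site-17 at 30 ; need 39 more.
Take 5 from Site-W at 35 ; need 34 more.
Take 25 from Site-Q at 50 ; need 9 more.
Site-16 (55): take the remaining 9 ; done.
Site-V: unused.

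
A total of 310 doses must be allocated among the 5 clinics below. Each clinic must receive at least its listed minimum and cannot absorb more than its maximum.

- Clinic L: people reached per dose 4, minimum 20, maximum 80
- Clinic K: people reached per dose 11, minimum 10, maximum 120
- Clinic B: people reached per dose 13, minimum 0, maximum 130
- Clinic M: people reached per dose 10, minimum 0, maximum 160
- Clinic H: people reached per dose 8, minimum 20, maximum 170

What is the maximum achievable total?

3450

Meeting every minimum uses 20+10+0+0+20 = 50 doses, leaving 260.
Rank by people reached per dose: Clinic B 13 > Clinic K 11 > Clinic M 10 > Clinic H 8 > Clinic L 4.
Clinic B takes 130 more to reach its cap of 130 → 130 left.
Clinic K takes 110 more to reach its cap of 120 → 20 left.
Clinic M: +20 (room for 160) → 20. Pool exhausted.
Total = 4×20 + 11×120 + 13×130 + 10×20 + 8×20 = 3450.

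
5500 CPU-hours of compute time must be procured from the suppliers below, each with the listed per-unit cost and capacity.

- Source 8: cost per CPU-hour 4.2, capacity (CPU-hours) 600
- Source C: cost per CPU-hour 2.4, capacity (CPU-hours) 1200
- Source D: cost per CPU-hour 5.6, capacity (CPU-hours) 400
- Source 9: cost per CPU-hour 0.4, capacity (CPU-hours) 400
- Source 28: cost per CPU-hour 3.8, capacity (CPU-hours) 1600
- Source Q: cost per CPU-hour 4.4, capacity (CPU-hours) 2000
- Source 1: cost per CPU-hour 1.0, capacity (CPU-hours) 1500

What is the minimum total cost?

14020

Cheapest first:
Source 9 (0.4): use full 400 — 5100 CPU-hours to go.
Source 1 at 1.0: take all 1500 CPU-hours — 3600 still needed.
Source C (2.4): use full 1200 — 2400 CPU-hours to go.
Source 28 (3.8): use full 1600 — 800 CPU-hours to go.
Take 600 from Source 8 at 4.2 — need 200 more.
Source Q at 4.4: take 200 of its 2000 — requirement met.
Source D: unused.
Cost = 400×0.4 + 1500×1.0 + 1200×2.4 + 1600×3.8 + 600×4.2 + 200×4.4 = 14020.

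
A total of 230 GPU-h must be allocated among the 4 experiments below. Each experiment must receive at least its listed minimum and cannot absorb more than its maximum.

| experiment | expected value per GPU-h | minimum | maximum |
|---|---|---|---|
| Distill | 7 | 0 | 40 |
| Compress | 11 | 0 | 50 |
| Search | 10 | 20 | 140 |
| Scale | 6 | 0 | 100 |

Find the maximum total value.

Meeting every minimum uses 0+0+20+0 = 20 GPU-h, leaving 210.
Rank by expected value per GPU-h: Compress 11 > Search 10 > Distill 7 > Scale 6.
Compress takes 50 more to reach its cap of 50 ; 160 left.
Give Search 120 more to hit its cap of 140 ; 40 left.
Give Distill 40 more to hit its cap of 40 ; 0 left.
Total = 7×40 + 11×50 + 10×140 = 2230.

2230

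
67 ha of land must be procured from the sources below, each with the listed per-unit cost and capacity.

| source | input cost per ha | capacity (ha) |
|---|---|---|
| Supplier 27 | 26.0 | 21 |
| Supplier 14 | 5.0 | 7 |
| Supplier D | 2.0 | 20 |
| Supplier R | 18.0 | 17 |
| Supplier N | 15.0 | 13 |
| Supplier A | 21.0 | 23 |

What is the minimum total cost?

786

Fill from the cheapest source first.
Supplier D at 2.0: take all 20 ha — 47 still needed.
Supplier 14 (5.0): use full 7 — 40 ha to go.
Take 13 from Supplier N at 15.0 — need 27 more.
Supplier R at 18.0: take all 17 ha — 10 still needed.
Supplier A (21.0): take the remaining 10 — done.
Supplier 27: unused.
Cost = 20×2.0 + 7×5.0 + 13×15.0 + 17×18.0 + 10×21.0 = 786.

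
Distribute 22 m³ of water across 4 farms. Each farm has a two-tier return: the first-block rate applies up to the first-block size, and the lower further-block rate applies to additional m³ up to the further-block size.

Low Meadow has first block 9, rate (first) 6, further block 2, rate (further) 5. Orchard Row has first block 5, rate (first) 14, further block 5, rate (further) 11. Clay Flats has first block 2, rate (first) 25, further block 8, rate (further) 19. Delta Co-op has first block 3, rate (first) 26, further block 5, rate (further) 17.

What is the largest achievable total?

421

Order all 8 blocks by rate: Delta Co-op/first 26 > Clay Flats/first 25 > Clay Flats/second 19 > Delta Co-op/second 17 > Orchard Row/first 14 > Orchard Row/second 11 > Low Meadow/first 6 > Low Meadow/second 5.
Delta Co-op/first (26): +3 ; 19 left.
Clay Flats/first (25): +2 ; 17 left.
Clay Flats second at 19: fill all 8 ; 9 left.
Delta Co-op/second (17): +5 ; 4 left.
4 remain; put them into Orchard Row first at 14.
Total = 26×3 + 25×2 + 19×8 + 17×5 + 14×4 = 421.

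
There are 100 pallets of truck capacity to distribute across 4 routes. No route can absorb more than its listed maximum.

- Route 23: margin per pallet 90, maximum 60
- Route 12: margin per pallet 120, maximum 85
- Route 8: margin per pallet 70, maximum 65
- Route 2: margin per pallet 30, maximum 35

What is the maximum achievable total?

Highest margin per pallet first: Route 12 120 > Route 23 90 > Route 8 70 > Route 2 30.
Route 12 takes 85 to reach its cap of 85 — 15 left.
Only 15 left; Route 23 takes them to reach 15.
Total = 90×15 + 120×85 = 11550.

11550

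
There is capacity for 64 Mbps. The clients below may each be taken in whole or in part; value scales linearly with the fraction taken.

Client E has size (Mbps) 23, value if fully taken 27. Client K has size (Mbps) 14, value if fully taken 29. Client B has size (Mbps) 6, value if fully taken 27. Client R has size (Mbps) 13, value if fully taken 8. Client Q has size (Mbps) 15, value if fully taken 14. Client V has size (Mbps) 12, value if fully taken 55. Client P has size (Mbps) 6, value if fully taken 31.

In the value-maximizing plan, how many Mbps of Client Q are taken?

3

Best value per unit of size first: Client P 31/6≈5.17, Client V 55/12≈4.58, Client B 27/6≈4.5, Client K 29/14≈2.07, Client E 27/23≈1.17, Client Q 14/15≈0.933, Client R 8/13≈0.615.
All 6 Mbps of Client P fit (value 31) ; 58 remain.
All 12 Mbps of Client V fit (value 55) ; 46 remain.
Take all of Client B (6 Mbps, value 27) ; 40 Mbps left.
All 14 Mbps of Client K fit (value 29) ; 26 remain.
Client E: take in full, 23 Mbps for value 27 ; 3 left.
3 Mbps left: a 3/15 share of Client Q gives 14×3/15 = 2.8.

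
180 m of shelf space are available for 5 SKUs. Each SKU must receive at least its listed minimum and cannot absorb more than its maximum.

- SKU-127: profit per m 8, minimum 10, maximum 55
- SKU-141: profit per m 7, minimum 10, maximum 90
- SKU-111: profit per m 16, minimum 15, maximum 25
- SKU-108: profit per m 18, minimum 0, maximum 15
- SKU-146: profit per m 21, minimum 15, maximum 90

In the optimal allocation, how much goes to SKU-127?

Meeting every minimum uses 10+10+15+0+15 = 50 m, leaving 130.
Rank by profit per m: SKU-146 21 > SKU-108 18 > SKU-111 16 > SKU-127 8 > SKU-141 7.
Give SKU-146 75 more to hit its cap of 90 → 55 left.
Give SKU-108 15 more to hit its cap of 15 → 40 left.
SKU-111: +10 to 25 (cap) → 30 left.
SKU-127 has room for 45 more but only 30 remain, so it gets 40.

40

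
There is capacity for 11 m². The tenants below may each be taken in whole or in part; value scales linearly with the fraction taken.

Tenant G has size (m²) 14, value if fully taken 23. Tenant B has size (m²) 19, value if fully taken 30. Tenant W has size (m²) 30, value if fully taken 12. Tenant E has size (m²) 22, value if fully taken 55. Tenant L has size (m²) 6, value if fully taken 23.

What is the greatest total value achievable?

Rank by value-to-size ratio: Tenant L 23/6≈3.83, Tenant E 55/22≈2.5, Tenant G 23/14≈1.64, Tenant B 30/19≈1.58, Tenant W 12/30≈0.4.
Take all of Tenant L (6 m², value 23) ; 5 m² left.
5 m² left: a 5/22 share of Tenant E gives 55×5/22 = 12.5.
Total value = 35.5.

35.5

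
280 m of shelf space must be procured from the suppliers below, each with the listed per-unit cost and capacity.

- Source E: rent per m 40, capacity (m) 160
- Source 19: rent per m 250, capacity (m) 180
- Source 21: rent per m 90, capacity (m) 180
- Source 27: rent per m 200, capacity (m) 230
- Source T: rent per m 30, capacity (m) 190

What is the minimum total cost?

Use suppliers in increasing cost order.
Source T (30): use full 190 — 90 m to go.
Source E (40): take the remaining 90 — done.
Source 21, Source 27, Source 19: unused.
Cost = 190×30 + 90×40 = 9300.

9300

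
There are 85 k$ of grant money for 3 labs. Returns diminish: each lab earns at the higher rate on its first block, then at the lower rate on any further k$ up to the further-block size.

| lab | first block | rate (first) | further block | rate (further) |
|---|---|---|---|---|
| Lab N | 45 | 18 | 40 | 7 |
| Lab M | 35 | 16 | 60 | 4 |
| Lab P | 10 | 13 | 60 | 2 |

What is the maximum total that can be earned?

1435

Treat each block as its own option and order by rate: Lab N/tier1 18 > Lab M/tier1 16 > Lab P/tier1 13 > Lab N/tier2 7 > Lab M/tier2 4 > Lab P/tier2 2.
Fill Lab N tier1 block (45 at 18) → 40 left.
Fill Lab M tier1 block (35 at 16) → 5 left.
Lab P/tier1: +5 of 10 at 13; pool empty.
Total = 18×45 + 16×35 + 13×5 = 1435.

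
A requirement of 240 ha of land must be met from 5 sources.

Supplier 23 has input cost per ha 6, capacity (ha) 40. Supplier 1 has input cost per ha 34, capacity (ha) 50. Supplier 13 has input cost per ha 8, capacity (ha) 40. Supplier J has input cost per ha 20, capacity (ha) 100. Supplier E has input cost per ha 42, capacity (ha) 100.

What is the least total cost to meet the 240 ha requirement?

Cheapest first:
Supplier 23 (6): use full 40 ; 200 ha to go.
Take 40 from Supplier 13 at 8 ; need 160 more.
Take 100 from Supplier J at 20 ; need 60 more.
Supplier 1 at 34: take all 50 ha ; 10 still needed.
Supplier E (42): take the remaining 10 ; done.
Cost = 40×6 + 40×8 + 100×20 + 50×34 + 10×42 = 4680.

4680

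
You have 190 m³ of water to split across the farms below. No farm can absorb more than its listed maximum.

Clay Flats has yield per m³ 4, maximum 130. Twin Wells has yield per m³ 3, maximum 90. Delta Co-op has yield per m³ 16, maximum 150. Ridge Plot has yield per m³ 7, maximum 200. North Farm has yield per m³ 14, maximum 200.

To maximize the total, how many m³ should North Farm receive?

40

Rank by yield per m³: Delta Co-op 16 > North Farm 14 > Ridge Plot 7 > Clay Flats 4 > Twin Wells 3.
Delta Co-op takes 150 to reach its cap of 150 — 40 left.
Only 40 left; North Farm takes them to reach 40.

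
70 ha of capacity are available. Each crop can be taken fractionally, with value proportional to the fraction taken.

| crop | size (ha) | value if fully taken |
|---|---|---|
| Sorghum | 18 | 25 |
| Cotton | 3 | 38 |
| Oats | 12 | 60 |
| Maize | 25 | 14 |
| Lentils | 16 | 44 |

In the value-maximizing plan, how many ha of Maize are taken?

21

Best value per unit of size first: Cotton 38/3≈12.7, Oats 60/12≈5, Lentils 44/16≈2.75, Sorghum 25/18≈1.39, Maize 14/25≈0.56.
Take all of Cotton (3 ha, value 38) ; 67 ha left.
All 12 ha of Oats fit (value 60) ; 55 remain.
All 16 ha of Lentils fit (value 44) ; 39 remain.
Sorghum: take in full, 18 ha for value 25 ; 21 left.
Fill the last 21 ha with part of Maize: 21/25 of it earns 11.76.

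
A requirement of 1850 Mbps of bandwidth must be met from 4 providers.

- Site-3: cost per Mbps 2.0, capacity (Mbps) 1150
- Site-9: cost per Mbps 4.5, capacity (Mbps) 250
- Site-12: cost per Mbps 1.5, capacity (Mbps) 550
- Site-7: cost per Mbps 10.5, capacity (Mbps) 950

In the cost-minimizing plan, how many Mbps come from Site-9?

Use providers in increasing cost order.
Site-12 (1.5): use full 550 — 1300 Mbps to go.
Take 1150 from Site-3 at 2.0 — need 150 more.
Site-9 at 4.5: take 150 of its 250 — requirement met.
Site-7: unused.

150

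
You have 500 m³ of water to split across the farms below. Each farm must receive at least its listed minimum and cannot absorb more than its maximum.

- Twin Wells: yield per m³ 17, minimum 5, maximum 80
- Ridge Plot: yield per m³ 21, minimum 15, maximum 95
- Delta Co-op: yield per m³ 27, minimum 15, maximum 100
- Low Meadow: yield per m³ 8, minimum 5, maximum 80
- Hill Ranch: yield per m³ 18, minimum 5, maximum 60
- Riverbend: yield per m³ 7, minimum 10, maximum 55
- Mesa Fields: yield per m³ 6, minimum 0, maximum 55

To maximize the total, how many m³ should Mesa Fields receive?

30

Meeting every minimum uses 5+15+15+5+5+10+0 = 55 m³, leaving 445.
Highest yield per m³ first: Delta Co-op 27 > Ridge Plot 21 > Hill Ranch 18 > Twin Wells 17 > Low Meadow 8 > Riverbend 7 > Mesa Fields 6.
Delta Co-op takes 85 more to reach its cap of 100 — 360 left.
Ridge Plot takes 80 more to reach its cap of 95 — 280 left.
Give Hill Ranch 55 more to hit its cap of 60 — 225 left.
Twin Wells: +75 to 80 (cap) — 150 left.
Give Low Meadow 75 more to hit its cap of 80 — 75 left.
Riverbend takes 45 more to reach its cap of 55 — 30 left.
Mesa Fields: +30 (room for 55) → 30. Pool exhausted.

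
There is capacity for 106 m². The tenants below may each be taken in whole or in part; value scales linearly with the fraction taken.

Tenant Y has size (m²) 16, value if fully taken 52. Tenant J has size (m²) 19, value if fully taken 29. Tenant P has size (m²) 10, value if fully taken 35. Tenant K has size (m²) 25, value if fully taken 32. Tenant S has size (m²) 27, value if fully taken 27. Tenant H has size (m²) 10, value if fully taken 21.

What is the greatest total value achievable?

Sort by value density: Tenant P 35/10≈3.5, Tenant Y 52/16≈3.25, Tenant H 21/10≈2.1, Tenant J 29/19≈1.53, Tenant K 32/25≈1.28, Tenant S 27/27≈1.
All 10 m² of Tenant P fit (value 35) ; 96 remain.
Take all of Tenant Y (16 m², value 52) ; 80 m² left.
Take all of Tenant H (10 m², value 21) ; 70 m² left.
All 19 m² of Tenant J fit (value 29) ; 51 remain.
Take all of Tenant K (25 m², value 32) ; 26 m² left.
Only 26 m² remain; take 26/27 of Tenant S for value 27×26/27 = 26.
Total value = 195.

195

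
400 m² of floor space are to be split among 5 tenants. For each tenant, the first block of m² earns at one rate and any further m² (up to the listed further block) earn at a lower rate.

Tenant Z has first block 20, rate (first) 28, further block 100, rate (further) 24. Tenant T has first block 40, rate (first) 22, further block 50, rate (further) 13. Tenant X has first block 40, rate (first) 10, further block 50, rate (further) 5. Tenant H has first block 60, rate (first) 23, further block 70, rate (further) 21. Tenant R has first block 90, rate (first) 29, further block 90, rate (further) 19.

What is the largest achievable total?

Rank every tier by rate: Tenant R/T1 29 > Tenant Z/T1 28 > Tenant Z/T2 24 > Tenant H/T1 23 > Tenant T/T1 22 > Tenant H/T2 21 > Tenant R/T2 19 > Tenant T/T2 13 > Tenant X/T1 10 > Tenant X/T2 5.
Tenant R/T1 (29): +90 — 310 left.
Tenant Z T1 at 28: fill all 20 — 290 left.
Tenant Z/T2 (24): +100 — 190 left.
Tenant H/T1 (23): +60 — 130 left.
Tenant T/T1 (22): +40 — 90 left.
Tenant H T2 at 21: fill all 70 — 20 left.
20 remain; put them into Tenant R T2 at 19.
Total = 29×90 + 28×20 + 24×100 + 23×60 + 22×40 + 21×70 + 19×20 = 9680.

9680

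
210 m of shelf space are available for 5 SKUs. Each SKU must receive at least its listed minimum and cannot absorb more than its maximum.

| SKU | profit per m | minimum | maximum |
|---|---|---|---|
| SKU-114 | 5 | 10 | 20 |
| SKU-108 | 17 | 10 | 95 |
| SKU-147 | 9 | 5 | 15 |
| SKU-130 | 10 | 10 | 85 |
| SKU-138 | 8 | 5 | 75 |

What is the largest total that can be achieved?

Meeting every minimum uses 10+10+5+10+5 = 40 m, leaving 170.
Rank by profit per m: SKU-108 17 > SKU-130 10 > SKU-147 9 > SKU-138 8 > SKU-114 5.
Give SKU-108 85 more to hit its cap of 95 ; 85 left.
SKU-130: +75 to 85 (cap) ; 10 left.
SKU-147 takes 10 more to reach its cap of 15 ; 0 left.
Total = 5×10 + 17×95 + 9×15 + 10×85 + 8×5 = 2690.

2690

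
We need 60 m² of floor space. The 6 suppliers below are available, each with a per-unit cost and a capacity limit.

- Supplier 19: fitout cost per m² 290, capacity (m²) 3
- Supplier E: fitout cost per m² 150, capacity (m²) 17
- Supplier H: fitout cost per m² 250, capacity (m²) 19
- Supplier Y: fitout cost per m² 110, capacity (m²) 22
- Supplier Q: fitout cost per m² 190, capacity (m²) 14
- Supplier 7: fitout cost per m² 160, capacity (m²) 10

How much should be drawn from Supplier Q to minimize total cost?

Cheapest first:
Supplier Y at 110: take all 22 m² → 38 still needed.
Take 17 from Supplier E at 150 → need 21 more.
Supplier 7 (160): use full 10 → 11 m² to go.
Take 11 from Supplier Q at 190 to finish.
Supplier H, Supplier 19: unused.

11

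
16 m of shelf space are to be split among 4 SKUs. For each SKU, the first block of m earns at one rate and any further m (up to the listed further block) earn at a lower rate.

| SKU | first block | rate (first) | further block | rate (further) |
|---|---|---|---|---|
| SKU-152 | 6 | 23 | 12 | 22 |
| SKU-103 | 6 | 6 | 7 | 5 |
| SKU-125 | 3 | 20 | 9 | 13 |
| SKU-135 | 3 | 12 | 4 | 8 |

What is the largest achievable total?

Order all 8 blocks by rate: SKU-152/tier1 23 > SKU-152/tier2 22 > SKU-125/tier1 20 > SKU-125/tier2 13 > SKU-135/tier1 12 > SKU-135/tier2 8 > SKU-103/tier1 6 > SKU-103/tier2 5.
Fill SKU-152 tier1 block (6 at 23) → 10 left.
10 remain; put them into SKU-152 tier2 at 22.
Total = 23×6 + 22×10 = 358.

358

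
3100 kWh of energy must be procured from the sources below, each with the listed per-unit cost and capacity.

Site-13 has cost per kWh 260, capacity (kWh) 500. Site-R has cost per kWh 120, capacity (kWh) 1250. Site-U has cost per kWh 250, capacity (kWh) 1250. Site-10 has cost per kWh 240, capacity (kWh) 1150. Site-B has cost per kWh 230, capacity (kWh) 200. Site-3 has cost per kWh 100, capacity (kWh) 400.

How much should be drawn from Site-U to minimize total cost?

100

Cheapest first:
Site-3 (100): use full 400 ; 2700 kWh to go.
Site-R at 120: take all 1250 kWh ; 1450 still needed.
Site-B at 230: take all 200 kWh ; 1250 still needed.
Site-10 at 240: take all 1150 kWh ; 100 still needed.
Site-U at 250: take 100 of its 1250 ; requirement met.
Site-13: unused.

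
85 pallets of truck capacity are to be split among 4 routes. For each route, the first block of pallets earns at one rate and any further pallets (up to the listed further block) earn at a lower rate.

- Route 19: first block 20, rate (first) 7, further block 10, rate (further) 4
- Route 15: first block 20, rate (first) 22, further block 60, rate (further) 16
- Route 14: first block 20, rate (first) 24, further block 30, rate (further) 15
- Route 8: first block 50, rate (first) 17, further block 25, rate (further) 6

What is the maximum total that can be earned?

Rank every tier by rate: Route 14/tier1 24 > Route 15/tier1 22 > Route 8/tier1 17 > Route 15/tier2 16 > Route 14/tier2 15 > Route 19/tier1 7 > Route 8/tier2 6 > Route 19/tier2 4.
Route 14 tier1 at 24: fill all 20 ; 65 left.
Route 15 tier1 at 22: fill all 20 ; 45 left.
Route 8 tier1 at 17: only 45 left, fill 45.
Total = 24×20 + 22×20 + 17×45 = 1685.

1685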